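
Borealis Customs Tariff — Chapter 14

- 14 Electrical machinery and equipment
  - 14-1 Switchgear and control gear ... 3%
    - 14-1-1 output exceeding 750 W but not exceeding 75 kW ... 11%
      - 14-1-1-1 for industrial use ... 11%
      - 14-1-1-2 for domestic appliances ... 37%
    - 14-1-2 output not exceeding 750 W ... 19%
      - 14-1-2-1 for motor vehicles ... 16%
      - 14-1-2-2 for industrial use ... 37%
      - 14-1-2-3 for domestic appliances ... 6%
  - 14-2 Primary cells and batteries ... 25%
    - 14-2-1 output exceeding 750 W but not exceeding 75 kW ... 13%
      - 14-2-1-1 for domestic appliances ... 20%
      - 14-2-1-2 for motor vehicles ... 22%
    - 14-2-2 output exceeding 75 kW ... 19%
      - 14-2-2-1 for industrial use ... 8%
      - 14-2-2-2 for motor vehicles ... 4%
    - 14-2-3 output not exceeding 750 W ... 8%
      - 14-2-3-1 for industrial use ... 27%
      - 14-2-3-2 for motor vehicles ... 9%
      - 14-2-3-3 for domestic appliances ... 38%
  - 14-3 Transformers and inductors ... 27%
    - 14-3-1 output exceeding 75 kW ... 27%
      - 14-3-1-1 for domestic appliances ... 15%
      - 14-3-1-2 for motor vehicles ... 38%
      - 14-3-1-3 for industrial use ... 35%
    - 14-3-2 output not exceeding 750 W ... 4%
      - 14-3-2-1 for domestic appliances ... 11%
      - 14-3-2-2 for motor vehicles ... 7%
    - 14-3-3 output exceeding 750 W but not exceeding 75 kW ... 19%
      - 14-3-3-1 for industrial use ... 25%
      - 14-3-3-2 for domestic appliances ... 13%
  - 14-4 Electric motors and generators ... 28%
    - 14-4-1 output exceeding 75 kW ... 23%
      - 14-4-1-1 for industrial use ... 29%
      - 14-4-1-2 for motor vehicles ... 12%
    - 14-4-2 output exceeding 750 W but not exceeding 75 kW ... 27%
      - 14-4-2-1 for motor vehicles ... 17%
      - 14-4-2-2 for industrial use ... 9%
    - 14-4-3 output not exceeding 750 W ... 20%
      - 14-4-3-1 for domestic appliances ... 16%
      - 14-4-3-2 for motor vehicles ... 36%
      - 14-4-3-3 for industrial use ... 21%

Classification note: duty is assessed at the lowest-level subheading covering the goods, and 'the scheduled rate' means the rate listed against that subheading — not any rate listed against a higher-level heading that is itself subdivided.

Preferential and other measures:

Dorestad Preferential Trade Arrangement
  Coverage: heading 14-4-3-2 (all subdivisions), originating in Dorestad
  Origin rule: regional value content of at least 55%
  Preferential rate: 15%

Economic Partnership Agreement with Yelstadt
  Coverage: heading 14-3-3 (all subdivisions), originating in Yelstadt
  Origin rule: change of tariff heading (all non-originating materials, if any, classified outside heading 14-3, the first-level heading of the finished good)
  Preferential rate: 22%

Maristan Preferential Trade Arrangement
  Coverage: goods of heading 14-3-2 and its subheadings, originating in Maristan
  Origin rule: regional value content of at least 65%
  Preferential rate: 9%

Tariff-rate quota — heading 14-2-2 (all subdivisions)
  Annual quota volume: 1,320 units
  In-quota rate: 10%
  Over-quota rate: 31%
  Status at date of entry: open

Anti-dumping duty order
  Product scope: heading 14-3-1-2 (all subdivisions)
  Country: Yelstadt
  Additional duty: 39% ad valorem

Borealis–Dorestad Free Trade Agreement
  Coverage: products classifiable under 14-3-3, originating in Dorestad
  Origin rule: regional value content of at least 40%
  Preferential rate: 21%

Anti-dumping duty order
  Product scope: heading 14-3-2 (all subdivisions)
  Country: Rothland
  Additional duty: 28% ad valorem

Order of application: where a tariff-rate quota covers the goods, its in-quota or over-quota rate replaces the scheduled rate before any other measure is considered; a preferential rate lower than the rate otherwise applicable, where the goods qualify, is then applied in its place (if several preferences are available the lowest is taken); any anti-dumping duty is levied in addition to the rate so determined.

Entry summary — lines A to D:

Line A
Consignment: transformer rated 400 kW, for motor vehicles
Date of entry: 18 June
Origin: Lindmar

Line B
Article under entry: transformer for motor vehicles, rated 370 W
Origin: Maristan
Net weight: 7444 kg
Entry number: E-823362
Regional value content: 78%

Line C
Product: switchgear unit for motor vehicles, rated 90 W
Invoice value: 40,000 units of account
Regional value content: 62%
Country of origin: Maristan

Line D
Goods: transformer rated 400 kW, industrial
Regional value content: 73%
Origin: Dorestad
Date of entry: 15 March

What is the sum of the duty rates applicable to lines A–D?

Line A: transformer → 14-3; rated 400 kW → 14-3-1; for motor vehicles → 14-3-1-2. Scheduled 38%. No special measure applies. → 38%.
Line B: transformer → 14-3; rated 370 W → 14-3-2; for motor vehicles → 14-3-2-2. Scheduled 7%. Maristan agreement on 14-3-2: RVC ≥ 65% → 9% available; preference 9% not lower than 7% → no reduction. → 7%.
Line C: switchgear unit → 14-1; rated 90 W → 14-1-2; for motor vehicles → 14-1-2-1. Scheduled 16%. Maristan agreement on 14-3-2: 14-1-2-1 not covered. → 16%.
Line D: transformer → 14-3; rated 400 kW → 14-3-1; industrial → 14-3-1-3. Scheduled 35%. Dorestad agreement on 14-4-3-2: 14-3-1-3 not covered; Dorestad agreement on 14-3-3: 14-3-1-3 not covered. → 35%.
Sum: 38% + 7% + 16% + 35% = 96%.

96%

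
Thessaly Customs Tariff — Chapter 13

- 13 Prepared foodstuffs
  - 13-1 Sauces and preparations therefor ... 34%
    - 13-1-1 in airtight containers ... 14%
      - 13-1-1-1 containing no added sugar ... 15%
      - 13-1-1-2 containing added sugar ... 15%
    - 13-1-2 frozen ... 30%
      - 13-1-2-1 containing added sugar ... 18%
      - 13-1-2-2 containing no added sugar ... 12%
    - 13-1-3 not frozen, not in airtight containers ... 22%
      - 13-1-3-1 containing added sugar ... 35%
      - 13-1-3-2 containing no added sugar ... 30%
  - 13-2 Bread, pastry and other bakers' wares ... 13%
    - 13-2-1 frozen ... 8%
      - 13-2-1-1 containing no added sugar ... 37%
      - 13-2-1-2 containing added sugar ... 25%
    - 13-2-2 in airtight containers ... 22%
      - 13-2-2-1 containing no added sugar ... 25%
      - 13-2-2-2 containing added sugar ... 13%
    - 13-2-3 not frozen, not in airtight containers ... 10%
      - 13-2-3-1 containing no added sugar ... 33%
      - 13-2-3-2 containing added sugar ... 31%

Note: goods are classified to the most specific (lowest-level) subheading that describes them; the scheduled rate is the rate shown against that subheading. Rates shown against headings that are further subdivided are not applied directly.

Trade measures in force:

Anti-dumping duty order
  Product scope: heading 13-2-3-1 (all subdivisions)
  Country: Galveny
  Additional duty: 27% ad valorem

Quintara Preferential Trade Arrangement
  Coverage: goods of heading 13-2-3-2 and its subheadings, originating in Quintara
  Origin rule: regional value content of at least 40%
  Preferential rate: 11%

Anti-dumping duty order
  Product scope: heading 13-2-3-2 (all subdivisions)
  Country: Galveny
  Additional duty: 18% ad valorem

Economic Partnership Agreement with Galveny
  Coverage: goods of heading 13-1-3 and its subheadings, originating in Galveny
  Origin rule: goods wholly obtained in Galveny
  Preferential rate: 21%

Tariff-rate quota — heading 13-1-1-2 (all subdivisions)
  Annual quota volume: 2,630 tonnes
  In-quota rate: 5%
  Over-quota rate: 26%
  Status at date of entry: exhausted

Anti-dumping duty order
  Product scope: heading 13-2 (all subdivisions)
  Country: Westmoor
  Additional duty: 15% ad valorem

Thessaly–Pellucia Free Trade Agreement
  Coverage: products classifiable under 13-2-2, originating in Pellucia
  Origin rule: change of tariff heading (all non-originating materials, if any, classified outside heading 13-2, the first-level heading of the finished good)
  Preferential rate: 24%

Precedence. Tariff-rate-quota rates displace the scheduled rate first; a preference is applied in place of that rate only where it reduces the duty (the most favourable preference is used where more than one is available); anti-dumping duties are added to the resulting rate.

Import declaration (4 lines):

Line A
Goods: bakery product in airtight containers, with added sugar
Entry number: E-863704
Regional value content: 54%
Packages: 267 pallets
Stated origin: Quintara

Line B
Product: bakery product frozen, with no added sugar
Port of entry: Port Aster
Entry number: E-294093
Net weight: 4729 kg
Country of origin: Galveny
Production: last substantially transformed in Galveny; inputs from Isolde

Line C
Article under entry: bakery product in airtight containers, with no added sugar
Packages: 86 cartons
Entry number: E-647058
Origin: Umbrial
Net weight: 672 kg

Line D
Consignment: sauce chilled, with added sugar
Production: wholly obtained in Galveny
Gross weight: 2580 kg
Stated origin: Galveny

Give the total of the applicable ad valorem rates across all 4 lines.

96%

Line A: bakery product → 13-2; in airtight containers → 13-2-2; with added sugar → 13-2-2-2. Scheduled 13%. Quintara agreement on 13-2-3-2: 13-2-2-2 not covered. → 13%.
Line B: bakery product → 13-2; frozen → 13-2-1; with no added sugar → 13-2-1-1. Scheduled 37%. Galveny agreement on 13-1-3: 13-2-1-1 not covered. → 37%.
Line C: bakery product → 13-2; in airtight containers → 13-2-2; with no added sugar → 13-2-2-1. Scheduled 25%. No special measure applies. → 25%.
Line D: sauce → 13-1; chilled → 13-1-3; with added sugar → 13-1-3-1. Scheduled 35%. Galveny agreement on 13-1-3: wholly obtained → 21% available; preferential 21%. → 21%.
Sum: 13% + 37% + 25% + 21% = 96%.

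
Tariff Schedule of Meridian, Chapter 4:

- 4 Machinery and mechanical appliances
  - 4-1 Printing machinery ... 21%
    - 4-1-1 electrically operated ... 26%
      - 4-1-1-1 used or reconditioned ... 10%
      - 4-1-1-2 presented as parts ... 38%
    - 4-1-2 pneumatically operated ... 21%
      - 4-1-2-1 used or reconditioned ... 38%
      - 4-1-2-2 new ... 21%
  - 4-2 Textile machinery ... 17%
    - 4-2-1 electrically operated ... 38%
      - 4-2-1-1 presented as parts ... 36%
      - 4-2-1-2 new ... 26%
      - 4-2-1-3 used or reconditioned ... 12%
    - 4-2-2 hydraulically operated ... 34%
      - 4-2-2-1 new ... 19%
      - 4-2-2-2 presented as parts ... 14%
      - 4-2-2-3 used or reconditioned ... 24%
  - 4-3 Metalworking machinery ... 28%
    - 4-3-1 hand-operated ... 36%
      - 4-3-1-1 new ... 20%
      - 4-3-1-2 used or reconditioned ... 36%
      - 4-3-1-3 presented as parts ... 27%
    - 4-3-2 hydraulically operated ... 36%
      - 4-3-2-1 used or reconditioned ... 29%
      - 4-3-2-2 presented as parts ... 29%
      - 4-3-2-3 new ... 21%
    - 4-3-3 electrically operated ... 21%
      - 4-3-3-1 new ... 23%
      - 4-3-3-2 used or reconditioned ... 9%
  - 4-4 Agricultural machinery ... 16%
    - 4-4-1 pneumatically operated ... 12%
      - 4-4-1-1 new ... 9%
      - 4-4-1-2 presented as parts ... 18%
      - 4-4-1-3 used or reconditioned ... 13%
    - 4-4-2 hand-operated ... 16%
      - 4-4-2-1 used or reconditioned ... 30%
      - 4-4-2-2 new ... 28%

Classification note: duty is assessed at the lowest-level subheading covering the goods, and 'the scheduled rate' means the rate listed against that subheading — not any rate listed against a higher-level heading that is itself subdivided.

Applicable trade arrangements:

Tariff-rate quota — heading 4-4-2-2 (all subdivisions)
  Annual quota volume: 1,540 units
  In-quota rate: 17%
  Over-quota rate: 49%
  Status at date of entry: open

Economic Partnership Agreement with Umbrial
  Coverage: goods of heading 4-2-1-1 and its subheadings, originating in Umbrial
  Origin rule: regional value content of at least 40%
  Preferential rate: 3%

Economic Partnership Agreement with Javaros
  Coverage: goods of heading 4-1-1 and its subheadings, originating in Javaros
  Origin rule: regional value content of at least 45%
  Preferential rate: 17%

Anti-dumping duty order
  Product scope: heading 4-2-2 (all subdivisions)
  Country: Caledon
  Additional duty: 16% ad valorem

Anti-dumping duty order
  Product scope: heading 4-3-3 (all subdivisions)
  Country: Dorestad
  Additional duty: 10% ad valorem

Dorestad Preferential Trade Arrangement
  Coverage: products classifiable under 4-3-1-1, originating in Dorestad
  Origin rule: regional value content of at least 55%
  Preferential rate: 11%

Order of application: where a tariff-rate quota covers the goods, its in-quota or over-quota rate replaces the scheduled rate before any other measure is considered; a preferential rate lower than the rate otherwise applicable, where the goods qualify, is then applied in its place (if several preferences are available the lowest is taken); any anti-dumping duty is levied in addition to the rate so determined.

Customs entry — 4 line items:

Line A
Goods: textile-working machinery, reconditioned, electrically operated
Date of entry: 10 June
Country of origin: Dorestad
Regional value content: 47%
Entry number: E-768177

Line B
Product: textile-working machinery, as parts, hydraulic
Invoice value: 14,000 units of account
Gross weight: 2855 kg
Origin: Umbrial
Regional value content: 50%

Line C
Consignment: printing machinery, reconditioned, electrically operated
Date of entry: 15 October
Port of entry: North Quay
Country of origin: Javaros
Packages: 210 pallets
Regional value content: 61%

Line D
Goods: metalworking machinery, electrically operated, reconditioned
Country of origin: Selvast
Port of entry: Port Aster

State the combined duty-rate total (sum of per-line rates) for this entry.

45%

Line A: textile-working → 4-2; electrically operated → 4-2-1; reconditioned → 4-2-1-3. Scheduled 12%. Dorestad agreement on 4-3-1-1: 4-2-1-3 not covered. → 12%.
Line B: textile-working → 4-2; hydraulic → 4-2-2; as parts → 4-2-2-2. Scheduled 14%. Umbrial agreement on 4-2-1-1: 4-2-2-2 not covered. → 14%.
Line C: printing → 4-1; electrically operated → 4-1-1; reconditioned → 4-1-1-1. Scheduled 10%. Javaros agreement on 4-1-1: RVC ≥ 45% → 17% available; preference 17% not lower than 10% → no reduction. → 10%.
Line D: metalworking → 4-3; electrically operated → 4-3-3; reconditioned → 4-3-3-2. Scheduled 9%. No special measure applies. → 9%.
Sum: 12% + 14% + 10% + 9% = 45%.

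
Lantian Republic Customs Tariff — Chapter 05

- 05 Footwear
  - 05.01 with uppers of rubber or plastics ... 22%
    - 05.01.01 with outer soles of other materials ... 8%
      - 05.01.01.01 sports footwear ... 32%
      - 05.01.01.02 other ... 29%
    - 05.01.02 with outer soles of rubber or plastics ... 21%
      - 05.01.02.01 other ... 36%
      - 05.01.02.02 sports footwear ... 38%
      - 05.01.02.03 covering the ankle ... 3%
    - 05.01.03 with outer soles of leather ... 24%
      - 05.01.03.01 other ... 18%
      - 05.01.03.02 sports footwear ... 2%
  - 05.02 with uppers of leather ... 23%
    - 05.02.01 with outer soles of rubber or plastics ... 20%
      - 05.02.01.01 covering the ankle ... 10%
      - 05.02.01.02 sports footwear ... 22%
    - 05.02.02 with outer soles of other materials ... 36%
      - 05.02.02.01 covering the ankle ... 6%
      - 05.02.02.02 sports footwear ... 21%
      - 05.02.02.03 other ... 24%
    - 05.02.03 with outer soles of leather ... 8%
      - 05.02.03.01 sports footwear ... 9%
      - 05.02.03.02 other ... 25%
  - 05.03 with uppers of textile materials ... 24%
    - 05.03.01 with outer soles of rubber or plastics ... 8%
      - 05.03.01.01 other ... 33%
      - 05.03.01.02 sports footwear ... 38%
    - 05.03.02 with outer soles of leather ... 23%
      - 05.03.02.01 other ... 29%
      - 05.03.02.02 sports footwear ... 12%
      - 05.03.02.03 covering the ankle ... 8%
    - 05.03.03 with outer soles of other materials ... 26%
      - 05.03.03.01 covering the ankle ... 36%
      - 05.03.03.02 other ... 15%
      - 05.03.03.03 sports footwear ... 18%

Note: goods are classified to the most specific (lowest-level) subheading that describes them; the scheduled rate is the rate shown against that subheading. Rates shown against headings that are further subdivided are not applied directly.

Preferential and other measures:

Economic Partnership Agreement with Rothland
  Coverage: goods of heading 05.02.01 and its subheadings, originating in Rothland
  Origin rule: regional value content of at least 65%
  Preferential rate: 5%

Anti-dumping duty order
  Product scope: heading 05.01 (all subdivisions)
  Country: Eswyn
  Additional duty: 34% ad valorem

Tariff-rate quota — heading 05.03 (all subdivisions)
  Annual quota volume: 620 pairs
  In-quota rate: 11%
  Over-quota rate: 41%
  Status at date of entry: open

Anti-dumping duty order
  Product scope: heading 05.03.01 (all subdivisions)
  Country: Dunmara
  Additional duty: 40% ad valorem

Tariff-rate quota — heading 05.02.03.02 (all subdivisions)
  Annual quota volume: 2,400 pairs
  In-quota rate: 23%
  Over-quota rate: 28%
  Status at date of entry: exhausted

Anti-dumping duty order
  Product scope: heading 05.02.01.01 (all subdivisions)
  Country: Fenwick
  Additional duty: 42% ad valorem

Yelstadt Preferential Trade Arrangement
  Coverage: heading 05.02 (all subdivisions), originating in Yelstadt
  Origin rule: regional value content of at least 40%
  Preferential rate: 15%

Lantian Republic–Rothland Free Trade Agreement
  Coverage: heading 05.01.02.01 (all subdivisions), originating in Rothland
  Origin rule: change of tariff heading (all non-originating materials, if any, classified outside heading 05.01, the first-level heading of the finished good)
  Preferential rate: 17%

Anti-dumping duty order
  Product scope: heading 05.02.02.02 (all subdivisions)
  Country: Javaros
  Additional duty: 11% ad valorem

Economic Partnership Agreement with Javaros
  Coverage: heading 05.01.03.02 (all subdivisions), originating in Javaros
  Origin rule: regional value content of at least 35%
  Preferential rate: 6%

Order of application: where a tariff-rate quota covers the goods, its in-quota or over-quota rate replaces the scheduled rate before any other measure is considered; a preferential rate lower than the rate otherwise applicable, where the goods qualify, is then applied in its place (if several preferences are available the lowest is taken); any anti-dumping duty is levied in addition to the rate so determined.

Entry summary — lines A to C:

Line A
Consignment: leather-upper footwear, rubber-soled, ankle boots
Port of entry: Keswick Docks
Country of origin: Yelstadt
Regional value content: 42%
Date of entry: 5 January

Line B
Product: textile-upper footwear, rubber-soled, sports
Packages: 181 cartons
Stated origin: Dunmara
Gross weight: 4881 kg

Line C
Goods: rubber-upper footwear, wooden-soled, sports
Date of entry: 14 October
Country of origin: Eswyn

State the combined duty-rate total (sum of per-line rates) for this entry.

127%

Line A: leather-upper → 05.02; rubber-soled → 05.02.01; ankle boots → 05.02.01.01. Scheduled 10%. Yelstadt agreement on 05.02: RVC ≥ 40% → 15% available; preference 15% not lower than 10% → no reduction. → 10%.
Line B: textile-upper → 05.03; rubber-soled → 05.03.01; sports → 05.03.01.02. Scheduled 38%. quota on 05.03 open → in-quota 11%; anti-dumping (Dunmara, 05.03.01): +40%; total 11% + 40% = 51%. → 51%.
Line C: rubber-upper → 05.01; wooden-soled → 05.01.01; sports → 05.01.01.01. Scheduled 32%. anti-dumping (Eswyn, 05.01): +34%; total 32% + 34% = 66%. → 66%.
Sum: 10% + 51% + 66% = 127%.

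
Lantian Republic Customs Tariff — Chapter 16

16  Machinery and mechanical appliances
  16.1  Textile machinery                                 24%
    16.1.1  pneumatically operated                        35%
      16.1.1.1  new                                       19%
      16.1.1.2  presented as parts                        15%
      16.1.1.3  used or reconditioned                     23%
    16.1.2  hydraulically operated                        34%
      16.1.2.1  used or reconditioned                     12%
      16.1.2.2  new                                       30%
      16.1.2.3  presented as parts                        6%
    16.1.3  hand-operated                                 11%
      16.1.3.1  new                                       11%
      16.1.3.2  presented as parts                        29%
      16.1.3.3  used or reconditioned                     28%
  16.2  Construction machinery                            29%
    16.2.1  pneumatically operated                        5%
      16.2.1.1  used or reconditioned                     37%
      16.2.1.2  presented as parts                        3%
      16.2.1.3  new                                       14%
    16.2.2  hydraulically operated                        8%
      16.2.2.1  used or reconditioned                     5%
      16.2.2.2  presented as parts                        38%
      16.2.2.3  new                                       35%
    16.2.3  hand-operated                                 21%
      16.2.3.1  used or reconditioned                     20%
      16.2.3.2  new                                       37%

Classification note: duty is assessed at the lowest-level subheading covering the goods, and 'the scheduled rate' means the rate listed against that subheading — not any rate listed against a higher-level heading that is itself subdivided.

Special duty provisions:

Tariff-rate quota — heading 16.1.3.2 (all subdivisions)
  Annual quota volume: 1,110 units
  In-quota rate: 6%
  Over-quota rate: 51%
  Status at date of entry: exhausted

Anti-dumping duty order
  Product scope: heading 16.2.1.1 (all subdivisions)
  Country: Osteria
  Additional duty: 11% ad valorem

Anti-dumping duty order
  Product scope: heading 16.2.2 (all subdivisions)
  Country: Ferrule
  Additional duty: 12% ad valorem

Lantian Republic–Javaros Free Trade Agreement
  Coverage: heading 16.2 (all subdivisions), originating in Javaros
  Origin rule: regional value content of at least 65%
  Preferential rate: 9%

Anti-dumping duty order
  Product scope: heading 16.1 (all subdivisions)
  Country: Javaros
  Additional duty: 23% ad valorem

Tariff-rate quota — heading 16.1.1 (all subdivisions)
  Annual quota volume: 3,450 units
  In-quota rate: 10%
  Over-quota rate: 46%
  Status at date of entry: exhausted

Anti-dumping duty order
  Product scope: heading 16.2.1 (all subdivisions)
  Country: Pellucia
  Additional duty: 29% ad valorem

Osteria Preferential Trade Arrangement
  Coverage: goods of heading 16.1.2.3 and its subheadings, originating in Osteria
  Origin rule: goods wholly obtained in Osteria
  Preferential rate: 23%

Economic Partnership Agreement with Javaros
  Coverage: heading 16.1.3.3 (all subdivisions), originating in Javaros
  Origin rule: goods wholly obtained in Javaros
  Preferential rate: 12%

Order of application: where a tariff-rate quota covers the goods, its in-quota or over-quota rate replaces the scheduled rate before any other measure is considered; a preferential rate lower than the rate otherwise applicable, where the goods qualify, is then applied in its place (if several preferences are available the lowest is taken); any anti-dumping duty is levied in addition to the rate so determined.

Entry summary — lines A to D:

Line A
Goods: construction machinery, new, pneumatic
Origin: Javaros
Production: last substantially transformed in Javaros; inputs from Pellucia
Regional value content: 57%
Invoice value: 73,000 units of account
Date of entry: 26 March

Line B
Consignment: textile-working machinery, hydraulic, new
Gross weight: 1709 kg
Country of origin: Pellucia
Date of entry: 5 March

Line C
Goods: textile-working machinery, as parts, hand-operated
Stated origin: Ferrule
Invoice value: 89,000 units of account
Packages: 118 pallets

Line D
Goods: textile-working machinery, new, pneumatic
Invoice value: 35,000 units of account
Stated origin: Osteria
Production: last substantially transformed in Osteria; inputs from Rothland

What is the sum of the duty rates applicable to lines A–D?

Line A: construction → 16.2; pneumatic → 16.2.1; new → 16.2.1.3. Scheduled 14%. Javaros agreement on 16.2: RVC < 65%; Javaros agreement on 16.1.3.3: 16.2.1.3 not covered. → 14%.
Line B: textile-working → 16.1; hydraulic → 16.1.2; new → 16.1.2.2. Scheduled 30%. No special measure applies. → 30%.
Line C: textile-working → 16.1; hand-operated → 16.1.3; as parts → 16.1.3.2. Scheduled 29%. quota on 16.1.3.2 exhausted → over-quota 51%. → 51%.
Line D: textile-working → 16.1; pneumatic → 16.1.1; new → 16.1.1.1. Scheduled 19%. quota on 16.1.1 exhausted → over-quota 46%; Osteria agreement on 16.1.2.3: 16.1.1.1 not covered. → 46%.
Sum: 14% + 30% + 51% + 46% = 141%.

141%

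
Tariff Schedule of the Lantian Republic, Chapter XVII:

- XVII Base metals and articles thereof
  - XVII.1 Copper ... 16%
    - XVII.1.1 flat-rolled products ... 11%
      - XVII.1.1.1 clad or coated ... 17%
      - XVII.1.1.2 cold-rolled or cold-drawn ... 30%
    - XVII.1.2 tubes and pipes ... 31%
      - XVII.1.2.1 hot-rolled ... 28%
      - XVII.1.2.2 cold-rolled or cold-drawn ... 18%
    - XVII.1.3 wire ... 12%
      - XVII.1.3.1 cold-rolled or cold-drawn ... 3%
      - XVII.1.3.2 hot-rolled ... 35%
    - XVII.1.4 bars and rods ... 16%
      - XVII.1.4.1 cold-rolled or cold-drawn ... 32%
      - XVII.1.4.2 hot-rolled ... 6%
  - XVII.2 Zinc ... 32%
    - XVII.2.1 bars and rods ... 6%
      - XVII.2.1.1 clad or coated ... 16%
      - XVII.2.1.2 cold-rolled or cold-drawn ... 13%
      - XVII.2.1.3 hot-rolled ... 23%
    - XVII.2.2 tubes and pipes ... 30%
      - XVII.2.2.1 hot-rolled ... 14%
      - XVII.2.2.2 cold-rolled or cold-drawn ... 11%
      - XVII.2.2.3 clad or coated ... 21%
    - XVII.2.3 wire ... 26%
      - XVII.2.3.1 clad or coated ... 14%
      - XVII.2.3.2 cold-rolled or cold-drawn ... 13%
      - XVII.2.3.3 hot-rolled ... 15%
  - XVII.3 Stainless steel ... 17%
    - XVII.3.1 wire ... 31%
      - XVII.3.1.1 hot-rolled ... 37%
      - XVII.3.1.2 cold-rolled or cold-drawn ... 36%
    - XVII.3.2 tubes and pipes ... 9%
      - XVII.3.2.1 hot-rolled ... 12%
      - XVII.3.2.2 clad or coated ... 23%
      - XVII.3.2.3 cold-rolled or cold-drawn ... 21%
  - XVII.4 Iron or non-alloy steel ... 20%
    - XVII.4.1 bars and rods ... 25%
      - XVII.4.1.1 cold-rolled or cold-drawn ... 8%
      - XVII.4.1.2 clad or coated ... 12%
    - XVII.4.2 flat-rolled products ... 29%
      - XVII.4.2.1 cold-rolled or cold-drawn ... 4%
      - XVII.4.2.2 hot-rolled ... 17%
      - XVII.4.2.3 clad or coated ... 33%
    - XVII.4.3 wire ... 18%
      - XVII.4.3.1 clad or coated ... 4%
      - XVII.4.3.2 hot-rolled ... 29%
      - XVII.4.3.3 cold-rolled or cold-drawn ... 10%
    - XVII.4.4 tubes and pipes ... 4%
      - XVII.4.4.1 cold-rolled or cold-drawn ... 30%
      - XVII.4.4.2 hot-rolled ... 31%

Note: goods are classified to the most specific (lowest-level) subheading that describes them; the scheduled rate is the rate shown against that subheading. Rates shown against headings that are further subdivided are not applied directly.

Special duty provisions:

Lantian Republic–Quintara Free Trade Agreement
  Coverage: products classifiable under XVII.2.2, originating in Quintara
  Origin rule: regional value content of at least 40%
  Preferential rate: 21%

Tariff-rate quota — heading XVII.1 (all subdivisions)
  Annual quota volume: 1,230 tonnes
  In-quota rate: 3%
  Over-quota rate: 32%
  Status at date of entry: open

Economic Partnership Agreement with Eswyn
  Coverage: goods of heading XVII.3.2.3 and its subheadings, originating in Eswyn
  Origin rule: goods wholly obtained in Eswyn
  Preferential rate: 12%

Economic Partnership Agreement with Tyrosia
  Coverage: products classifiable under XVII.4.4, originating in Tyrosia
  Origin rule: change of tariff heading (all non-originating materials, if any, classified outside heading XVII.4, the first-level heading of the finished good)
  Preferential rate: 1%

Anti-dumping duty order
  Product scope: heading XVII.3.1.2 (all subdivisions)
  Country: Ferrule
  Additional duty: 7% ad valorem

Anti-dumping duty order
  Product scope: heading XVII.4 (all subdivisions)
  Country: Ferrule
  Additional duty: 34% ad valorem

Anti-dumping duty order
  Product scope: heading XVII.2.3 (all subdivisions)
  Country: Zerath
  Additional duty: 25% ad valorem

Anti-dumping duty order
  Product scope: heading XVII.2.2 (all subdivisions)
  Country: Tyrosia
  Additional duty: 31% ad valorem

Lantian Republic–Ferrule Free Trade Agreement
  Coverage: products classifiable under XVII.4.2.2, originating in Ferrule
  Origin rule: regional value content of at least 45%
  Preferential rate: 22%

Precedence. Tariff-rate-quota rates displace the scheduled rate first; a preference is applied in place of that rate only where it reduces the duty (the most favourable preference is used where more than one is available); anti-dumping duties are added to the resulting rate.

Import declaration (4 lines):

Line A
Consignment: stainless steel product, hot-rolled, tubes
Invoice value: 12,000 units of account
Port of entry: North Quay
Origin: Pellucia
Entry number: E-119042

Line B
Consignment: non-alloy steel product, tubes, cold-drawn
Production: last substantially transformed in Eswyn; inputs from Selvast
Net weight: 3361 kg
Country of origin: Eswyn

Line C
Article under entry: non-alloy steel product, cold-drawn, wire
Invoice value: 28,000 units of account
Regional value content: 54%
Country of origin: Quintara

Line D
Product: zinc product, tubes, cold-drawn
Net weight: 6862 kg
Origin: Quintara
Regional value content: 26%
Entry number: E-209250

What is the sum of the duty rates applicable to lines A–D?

Line A: stainless steel → XVII.3; tubes → XVII.3.2; hot-rolled → XVII.3.2.1. Scheduled 12%. No special measure applies. → 12%.
Line B: non-alloy steel → XVII.4; tubes → XVII.4.4; cold-drawn → XVII.4.4.1. Scheduled 30%. Eswyn agreement on XVII.3.2.3: XVII.4.4.1 not covered. → 30%.
Line C: non-alloy steel → XVII.4; wire → XVII.4.3; cold-drawn → XVII.4.3.3. Scheduled 10%. Quintara agreement on XVII.2.2: XVII.4.3.3 not covered. → 10%.
Line D: zinc → XVII.2; tubes → XVII.2.2; cold-drawn → XVII.2.2.2. Scheduled 11%. Quintara agreement on XVII.2.2: RVC < 40%. → 11%.
Sum: 12% + 30% + 10% + 11% = 63%.

63%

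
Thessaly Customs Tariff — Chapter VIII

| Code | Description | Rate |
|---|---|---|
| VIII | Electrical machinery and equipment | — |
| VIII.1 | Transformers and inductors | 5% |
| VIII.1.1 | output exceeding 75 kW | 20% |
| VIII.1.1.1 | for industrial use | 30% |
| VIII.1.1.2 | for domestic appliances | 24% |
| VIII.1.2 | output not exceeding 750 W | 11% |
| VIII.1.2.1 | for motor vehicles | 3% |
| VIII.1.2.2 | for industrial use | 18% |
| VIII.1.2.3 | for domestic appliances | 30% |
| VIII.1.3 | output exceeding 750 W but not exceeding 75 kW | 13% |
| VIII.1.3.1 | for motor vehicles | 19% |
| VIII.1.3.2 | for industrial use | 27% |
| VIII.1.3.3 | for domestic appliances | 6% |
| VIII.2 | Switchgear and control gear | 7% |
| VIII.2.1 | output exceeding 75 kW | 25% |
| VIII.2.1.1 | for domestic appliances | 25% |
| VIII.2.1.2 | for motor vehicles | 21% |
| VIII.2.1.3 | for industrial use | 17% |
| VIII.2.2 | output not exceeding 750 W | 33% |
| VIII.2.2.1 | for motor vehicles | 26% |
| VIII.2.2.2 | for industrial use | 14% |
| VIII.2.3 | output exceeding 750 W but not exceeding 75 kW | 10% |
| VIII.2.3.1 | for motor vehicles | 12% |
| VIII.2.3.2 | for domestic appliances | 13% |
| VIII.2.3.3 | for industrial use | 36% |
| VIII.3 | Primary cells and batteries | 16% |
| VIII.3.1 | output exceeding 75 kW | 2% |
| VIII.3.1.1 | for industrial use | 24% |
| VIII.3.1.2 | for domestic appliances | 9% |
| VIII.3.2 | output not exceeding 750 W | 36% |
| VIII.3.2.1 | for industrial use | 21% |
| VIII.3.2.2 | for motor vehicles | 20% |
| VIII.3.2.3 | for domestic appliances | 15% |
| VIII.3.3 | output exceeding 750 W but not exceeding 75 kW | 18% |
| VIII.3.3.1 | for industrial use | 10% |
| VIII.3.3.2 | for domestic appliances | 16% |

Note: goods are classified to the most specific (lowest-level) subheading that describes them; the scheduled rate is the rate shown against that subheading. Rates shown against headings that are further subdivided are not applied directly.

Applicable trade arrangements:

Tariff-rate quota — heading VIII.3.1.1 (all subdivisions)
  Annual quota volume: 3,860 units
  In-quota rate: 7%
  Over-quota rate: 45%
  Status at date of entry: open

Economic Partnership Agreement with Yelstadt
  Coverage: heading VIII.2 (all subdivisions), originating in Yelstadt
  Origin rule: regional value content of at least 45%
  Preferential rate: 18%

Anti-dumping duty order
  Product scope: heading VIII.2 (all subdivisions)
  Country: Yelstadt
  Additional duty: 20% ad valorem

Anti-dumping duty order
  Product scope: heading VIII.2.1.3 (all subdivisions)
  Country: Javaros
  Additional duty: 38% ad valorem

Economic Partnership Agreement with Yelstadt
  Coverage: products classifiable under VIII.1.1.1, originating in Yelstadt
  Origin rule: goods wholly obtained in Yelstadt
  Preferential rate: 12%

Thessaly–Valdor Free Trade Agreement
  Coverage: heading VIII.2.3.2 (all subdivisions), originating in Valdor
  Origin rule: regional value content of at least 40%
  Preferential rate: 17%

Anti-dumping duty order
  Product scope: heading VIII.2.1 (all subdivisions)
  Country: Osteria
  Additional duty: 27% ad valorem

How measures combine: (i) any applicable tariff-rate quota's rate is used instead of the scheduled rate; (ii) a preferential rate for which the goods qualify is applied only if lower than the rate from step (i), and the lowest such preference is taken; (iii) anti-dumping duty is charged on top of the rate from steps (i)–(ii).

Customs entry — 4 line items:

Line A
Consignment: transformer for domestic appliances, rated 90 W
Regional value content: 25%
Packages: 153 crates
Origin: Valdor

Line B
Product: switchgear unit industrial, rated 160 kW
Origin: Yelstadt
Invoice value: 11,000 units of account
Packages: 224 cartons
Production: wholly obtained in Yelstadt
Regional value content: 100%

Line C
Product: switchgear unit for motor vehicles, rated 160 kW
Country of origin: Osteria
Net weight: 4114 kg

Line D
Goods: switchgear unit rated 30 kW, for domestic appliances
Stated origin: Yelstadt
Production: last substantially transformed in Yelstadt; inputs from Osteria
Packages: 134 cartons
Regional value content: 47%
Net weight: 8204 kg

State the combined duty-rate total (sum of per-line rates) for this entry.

148%

Line A: transformer → VIII.1; rated 90 W → VIII.1.2; for domestic appliances → VIII.1.2.3. Scheduled 30%. Valdor agreement on VIII.2.3.2: VIII.1.2.3 not covered. → 30%.
Line B: switchgear unit → VIII.2; rated 160 kW → VIII.2.1; industrial → VIII.2.1.3. Scheduled 17%. Yelstadt agreement on VIII.2: RVC ≥ 45% → 18% available; Yelstadt agreement on VIII.1.1.1: VIII.2.1.3 not covered; preference 18% not lower than 17% → no reduction; anti-dumping (Yelstadt, VIII.2): +20%; total 17% + 20% = 37%. → 37%.
Line C: switchgear unit → VIII.2; rated 160 kW → VIII.2.1; for motor vehicles → VIII.2.1.2. Scheduled 21%. anti-dumping (Osteria, VIII.2.1): +27%; total 21% + 27% = 48%. → 48%.
Line D: switchgear unit → VIII.2; rated 30 kW → VIII.2.3; for domestic appliances → VIII.2.3.2. Scheduled 13%. Yelstadt agreement on VIII.2: RVC ≥ 45% → 18% available; Yelstadt agreement on VIII.1.1.1: VIII.2.3.2 not covered; preference 18% not lower than 13% → no reduction; anti-dumping (Yelstadt, VIII.2): +20%; total 13% + 20% = 33%. → 33%.
Sum: 30% + 37% + 48% + 33% = 148%.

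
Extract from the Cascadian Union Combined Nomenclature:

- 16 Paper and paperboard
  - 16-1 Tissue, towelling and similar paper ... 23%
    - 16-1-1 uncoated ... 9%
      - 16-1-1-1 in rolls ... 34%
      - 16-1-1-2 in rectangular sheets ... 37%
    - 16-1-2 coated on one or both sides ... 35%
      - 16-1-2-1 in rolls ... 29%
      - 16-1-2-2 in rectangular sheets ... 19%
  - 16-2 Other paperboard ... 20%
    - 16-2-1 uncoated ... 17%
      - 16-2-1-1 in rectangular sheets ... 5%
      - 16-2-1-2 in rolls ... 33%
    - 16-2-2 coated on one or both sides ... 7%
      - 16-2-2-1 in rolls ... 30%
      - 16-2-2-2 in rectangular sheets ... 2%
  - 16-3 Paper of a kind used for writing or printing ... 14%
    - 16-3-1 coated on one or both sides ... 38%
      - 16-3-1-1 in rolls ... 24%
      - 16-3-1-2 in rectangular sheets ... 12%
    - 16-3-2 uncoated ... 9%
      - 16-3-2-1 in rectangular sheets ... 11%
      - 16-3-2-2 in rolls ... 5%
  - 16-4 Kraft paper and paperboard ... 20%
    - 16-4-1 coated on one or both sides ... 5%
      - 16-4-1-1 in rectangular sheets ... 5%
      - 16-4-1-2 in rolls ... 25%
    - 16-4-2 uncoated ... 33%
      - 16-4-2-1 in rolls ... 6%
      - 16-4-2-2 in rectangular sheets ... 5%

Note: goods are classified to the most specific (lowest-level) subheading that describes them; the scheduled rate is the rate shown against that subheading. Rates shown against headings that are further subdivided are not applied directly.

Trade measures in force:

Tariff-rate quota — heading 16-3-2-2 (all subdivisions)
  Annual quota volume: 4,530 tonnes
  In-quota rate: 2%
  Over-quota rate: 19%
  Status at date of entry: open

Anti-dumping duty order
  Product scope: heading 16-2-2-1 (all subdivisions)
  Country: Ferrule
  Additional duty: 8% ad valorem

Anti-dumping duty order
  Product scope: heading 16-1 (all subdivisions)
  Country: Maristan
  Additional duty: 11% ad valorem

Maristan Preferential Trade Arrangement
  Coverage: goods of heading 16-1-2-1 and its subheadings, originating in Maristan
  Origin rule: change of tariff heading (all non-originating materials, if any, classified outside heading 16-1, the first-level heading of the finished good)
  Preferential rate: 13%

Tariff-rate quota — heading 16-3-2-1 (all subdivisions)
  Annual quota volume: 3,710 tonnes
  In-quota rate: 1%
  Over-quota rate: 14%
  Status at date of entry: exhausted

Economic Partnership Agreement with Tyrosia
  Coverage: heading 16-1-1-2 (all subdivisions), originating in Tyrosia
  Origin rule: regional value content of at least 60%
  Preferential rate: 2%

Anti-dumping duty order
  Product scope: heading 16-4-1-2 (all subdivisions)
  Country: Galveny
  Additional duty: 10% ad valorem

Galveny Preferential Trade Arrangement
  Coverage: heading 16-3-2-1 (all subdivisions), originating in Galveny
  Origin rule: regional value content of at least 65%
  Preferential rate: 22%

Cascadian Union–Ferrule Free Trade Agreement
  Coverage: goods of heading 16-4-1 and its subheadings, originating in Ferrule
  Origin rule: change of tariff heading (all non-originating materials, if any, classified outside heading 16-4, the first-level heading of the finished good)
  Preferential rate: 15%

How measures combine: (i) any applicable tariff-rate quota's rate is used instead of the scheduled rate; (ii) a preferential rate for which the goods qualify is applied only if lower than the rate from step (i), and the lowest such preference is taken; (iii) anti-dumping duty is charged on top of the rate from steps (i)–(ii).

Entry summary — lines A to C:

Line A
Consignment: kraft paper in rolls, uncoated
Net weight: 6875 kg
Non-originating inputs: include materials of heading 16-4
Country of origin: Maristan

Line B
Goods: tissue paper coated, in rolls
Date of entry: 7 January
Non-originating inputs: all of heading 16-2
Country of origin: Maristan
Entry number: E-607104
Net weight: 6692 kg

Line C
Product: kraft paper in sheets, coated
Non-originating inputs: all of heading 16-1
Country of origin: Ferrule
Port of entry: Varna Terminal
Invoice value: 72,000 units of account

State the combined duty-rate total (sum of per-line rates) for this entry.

Line A: kraft paper → 16-4; uncoated → 16-4-2; in rolls → 16-4-2-1. Scheduled 6%. Maristan agreement on 16-1-2-1: 16-4-2-1 not covered. → 6%.
Line B: tissue paper → 16-1; coated → 16-1-2; in rolls → 16-1-2-1. Scheduled 29%. Maristan agreement on 16-1-2-1: CTH met → 13% available; preferential 13%; anti-dumping (Maristan, 16-1): +11%; total 13% + 11% = 24%. → 24%.
Line C: kraft paper → 16-4; coated → 16-4-1; in sheets → 16-4-1-1. Scheduled 5%. Ferrule agreement on 16-4-1: CTH met → 15% available; preference 15% not lower than 5% → no reduction. → 5%.
Sum: 6% + 24% + 5% = 35%.

35%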